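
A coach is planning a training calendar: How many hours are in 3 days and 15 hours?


Days: 3
Extra hours: 15
Hours per day: 24
Days to hours: 3 x 24 = 72
Total: 72 + 15 = 87

87


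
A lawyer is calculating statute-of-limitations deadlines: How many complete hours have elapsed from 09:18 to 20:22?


Start: 09:18
End: 20:22
Hour difference: 20 - 9 = 11 hours
Minute difference: 22 - 18 = 4 minutes
Total minutes: 664
Complete hours: 664 / 60 = 11 (remainder 4)

11


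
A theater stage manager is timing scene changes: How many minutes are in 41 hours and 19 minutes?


Hours: 41
Extra minutes: 19
Minutes per hour: 60
Hours to minutes: 41 x 60 = 2460
Total: 2460 + 19 = 2479

2479


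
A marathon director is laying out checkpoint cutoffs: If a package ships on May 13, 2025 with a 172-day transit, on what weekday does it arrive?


Start: 2025-05-13 (Tuesday)
Step 1 - find target date: add 172 days
  2025-05-13 + 172 days = 2025-11-01
Step 2 - day of week:
  172 mod 7 = 4
  Tuesday + 4 days -> Saturday
Result: Saturday (2025-11-01)

Saturday


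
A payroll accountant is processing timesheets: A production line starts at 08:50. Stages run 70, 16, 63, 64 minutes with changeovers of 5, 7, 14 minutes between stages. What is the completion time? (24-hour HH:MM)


Start: 08:50 = 530 min from midnight
  after task 1 (70 min): 10:00
  after break (5 min): 10:05
  after task 2 (16 min): 10:21
  after break (7 min): 10:28
  after task 3 (63 min): 11:31
  after break (14 min): 11:45
  after task 4 (64 min): 12:49
Total elapsed: 239 minutes
End time: 12:49

12:49


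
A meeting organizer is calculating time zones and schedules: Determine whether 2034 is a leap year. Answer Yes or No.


Year: 2034
Divisible by 4? 2034 / 4 = 508.5 -> No
Not divisible by 4, so NOT a leap year

No


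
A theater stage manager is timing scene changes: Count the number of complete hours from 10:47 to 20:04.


Start: 10:47
End: 20:04
Hour difference: 20 - 10 = 10 hours
Minute difference: 4 - 47 = -43 minutes
Total minutes: 557
Complete hours: 557 / 60 = 9 (remainder 17)

9


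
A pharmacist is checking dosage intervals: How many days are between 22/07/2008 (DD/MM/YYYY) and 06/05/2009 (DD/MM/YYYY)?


Start date: 2008-07-22
End date: 2009-05-06
Jul 2008: +10 days
Aug 2008: +31 days
Sep 2008: +30 days
... (8 more months)
Total: 288 days

288


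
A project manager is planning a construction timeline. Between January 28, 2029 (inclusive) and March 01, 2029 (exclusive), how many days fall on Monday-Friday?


Start: 2029-01-28 (Sunday)
End (exclusive): 2029-03-01 (Thursday)
Total calendar days: 32
Full weeks: 32 // 7 = 4 -> 20 weekdays
Remaining 4 days starting on Sunday:
  Sun(-), Mon(w), Tue(w), Wed(w) -> 3 weekdays
Total business days: 20 + 3 = 23

23


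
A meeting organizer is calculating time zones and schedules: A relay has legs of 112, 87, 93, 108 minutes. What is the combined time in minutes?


Durations: 112, 87, 93, 108
Running sum: 112
+ 87 = 199
+ 93 = 292
+ 108 = 400
Total duration: 400 minutes
That is 6 hours and 40 minutes

400


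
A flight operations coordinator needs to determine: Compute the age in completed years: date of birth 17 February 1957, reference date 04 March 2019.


Birth: 1957-02-17
Reference: 2019-03-04
Year difference: 2019 - 1957 = 62
Has birthday (02-17) occurred by 03-04? Yes
Age in full years: 62

62


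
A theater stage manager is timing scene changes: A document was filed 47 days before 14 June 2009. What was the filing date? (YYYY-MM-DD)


Start: 2009-06-14
Subtracting 47 days
Days already passed in June: 14
After going back through June: 33 more days to subtract
May 2009: 31 days, 2 remaining
April 2009 has 30 days, need 2
Result: 2009-04-28

2009-04-28


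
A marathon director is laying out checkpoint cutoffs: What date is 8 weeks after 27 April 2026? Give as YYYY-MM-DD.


Start: 2026-04-27
Weeks to add: 8
Convert to days: 8 x 7 = 56 days
Add 56 days to 2026-04-27
Result: 2026-06-22

2026-06-22


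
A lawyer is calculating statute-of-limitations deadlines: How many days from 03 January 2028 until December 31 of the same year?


Start: January 03, 2028
End: December 31, 2028
Days left in January: 28
February: 29
March: 31
April: 30
May: 31
... plus remaining months
Sum of remaining months: 335
Total: 28 + 335 = 363

363


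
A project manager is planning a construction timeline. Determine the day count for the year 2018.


Year: 2018
Check leap year rules:
Divisible by 4? No
2018 is not a leap year
Days: 365

365


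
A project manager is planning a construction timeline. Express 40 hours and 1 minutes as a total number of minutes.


Hours: 40
Extra minutes: 1
Minutes per hour: 60
Hours to minutes: 40 x 60 = 2400
Total: 2400 + 1 = 2401

2401


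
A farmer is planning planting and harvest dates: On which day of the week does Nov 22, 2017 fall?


Date: 2017-11-22
January 1, 2017 is a Sunday
Day of year: 326
Offset from Jan 1: 325 days
325 mod 7 = 3
Result: Wednesday

Wednesday


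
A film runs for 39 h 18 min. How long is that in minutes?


Hours: 39
Minutes: 18
Convert hours to minutes: 39 x 60 = 2340
Add remaining minutes: 2340 + 18 = 2358

2358


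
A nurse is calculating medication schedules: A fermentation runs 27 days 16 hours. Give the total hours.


Days: 27
Extra hours: 16
Hours per day: 24
Days to hours: 27 x 24 = 648
Total: 648 + 16 = 664

664


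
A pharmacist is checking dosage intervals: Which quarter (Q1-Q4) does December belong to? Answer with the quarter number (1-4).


Month: December (month 12)
Q1: January-March (months 1-3)
Q2: April-June (months 4-6)
Q3: July-September (months 7-9)
Q4: October-December (months 10-12)
Month 12 falls in Q4

4


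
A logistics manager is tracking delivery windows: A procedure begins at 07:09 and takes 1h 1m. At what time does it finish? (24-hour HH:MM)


Start time: 07:09
Adding: 1 hours 1 minutes
Minutes: 9 + 1 = 10
Hours: 7 + 1 + 0 = 8
Result: 08:10

08:10


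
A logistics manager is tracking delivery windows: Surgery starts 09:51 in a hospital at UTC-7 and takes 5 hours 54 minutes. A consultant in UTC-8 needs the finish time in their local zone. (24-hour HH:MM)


Start: 09:51 in UTC-7
Step 1 - add duration:
  minutes: 51 + 54 = 105 (carry 1h)
  hours: 9 + 5 + 1 = 15
  end in UTC-7: 15:45
Step 2 - convert UTC-7 -> UTC-8:
  offset difference: -8 - (-7) = -1 hours
  15 + (-1) = 14 -> mod 24 = 14
Result: 14:45 in UTC-8

14:45


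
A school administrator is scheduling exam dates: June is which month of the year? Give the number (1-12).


Calendar month order:
5. May
6. June <--
7. July
June is month number 6

6


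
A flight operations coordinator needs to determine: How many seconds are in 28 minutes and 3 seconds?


Minutes: 28
Extra seconds: 3
Seconds per minute: 60
Minutes to seconds: 28 x 60 = 1680
Total: 1680 + 3 = 1683

1683


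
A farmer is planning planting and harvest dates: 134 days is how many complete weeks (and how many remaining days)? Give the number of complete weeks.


Total days: 134
Days per week: 7
Division: 134 / 7 = 19 remainder 1
Complete weeks: 19
Remaining days: 1

19


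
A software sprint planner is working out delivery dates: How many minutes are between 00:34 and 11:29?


Start time: 00:34 = 34 minutes from midnight
End time: 11:29 = 689 minutes from midnight
Difference: 689 - 34 = 655 minutes
That is 10 hours and 55 minutes

655


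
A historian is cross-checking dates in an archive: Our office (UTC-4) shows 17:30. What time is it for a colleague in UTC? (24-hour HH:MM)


Local time: 17:30 at UTC-4 (offset -4h)
Target zone: UTC (offset 0h)
Difference: 0 - (-4) = 4 hours
Calculation: 17 + (4) = 21
Result: 21:30

21:30


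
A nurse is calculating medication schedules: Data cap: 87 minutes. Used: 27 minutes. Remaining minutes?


Total budget: 87 minutes
Time used: 27 minutes
Remaining: 87 - 27 = 60 minutes
Percent used: 31.0%
Percent remaining: 69.0%

60


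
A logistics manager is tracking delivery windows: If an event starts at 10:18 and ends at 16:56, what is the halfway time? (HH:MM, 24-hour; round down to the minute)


Start time: 10:18 = 618 minutes from midnight
End time: 16:56 = 1016 minutes from midnight
Sum: 618 + 1016 = 1634
Midpoint: 1634 / 2 = 817 minutes
Convert: 817 / 60 = 13 hours, 37 minutes
Result: 13:37

13:37


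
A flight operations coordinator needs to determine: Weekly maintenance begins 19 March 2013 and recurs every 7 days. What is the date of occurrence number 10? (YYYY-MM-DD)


First occurrence: 2013-03-19 (occurrence 1)
Each occurrence is 7 days after the previous.
Occurrence 10 is 9 weeks after the first.
9 weeks = 63 days
2013-03-19 + 63 days = 2013-05-21

2013-05-21


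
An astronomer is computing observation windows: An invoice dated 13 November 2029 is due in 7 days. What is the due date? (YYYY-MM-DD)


Start: 2029-11-13
Adding 7 days
Days remaining in November: 17
Result: 2029-11-20

2029-11-20


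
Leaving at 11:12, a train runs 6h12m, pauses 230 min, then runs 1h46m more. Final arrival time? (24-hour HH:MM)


Depart: 11:12
Leg 1: +372 min -> 17:24
Layover: +230 min -> 21:14
Leg 2: +106 min -> 23:00
Total travel: 708 minutes = 11h 48m
Arrival: 23:00

23:00


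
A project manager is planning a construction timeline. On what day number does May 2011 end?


Month: May
Year: 2011
May is a 31-day month
Total: 31 days

31


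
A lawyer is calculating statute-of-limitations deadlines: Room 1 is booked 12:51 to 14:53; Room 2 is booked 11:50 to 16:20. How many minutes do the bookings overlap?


Interval A: [771, 893] minutes from midnight
Interval B: [710, 980] minutes from midnight
Overlap start = max(771, 710) = 771
Overlap end = min(893, 980) = 893
Overlap = 893 - 771 = 122 minutes

122


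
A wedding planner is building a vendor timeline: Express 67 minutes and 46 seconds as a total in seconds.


Minutes: 67
Seconds: 46
Convert minutes to seconds: 67 x 60 = 4020
Add remaining seconds: 4020 + 46 = 4066

4066


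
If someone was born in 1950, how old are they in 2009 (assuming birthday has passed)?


Birth year: 1950
Current year: 2009
Age = current year - birth year
Age = 2009 - 1950 = 59

59


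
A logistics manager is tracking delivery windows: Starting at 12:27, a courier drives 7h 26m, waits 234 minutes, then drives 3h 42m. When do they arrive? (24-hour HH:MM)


Depart: 12:27
Leg 1: +446 min -> 19:53
Layover: +234 min -> 23:47
Leg 2: +222 min -> 03:29
Total travel: 902 minutes = 15h 2m
Arrival: 03:29

03:29


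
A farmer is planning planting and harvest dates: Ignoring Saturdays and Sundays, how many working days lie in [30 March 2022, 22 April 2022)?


Start: 2022-03-30 (Wednesday)
End (exclusive): 2022-04-22 (Friday)
Total calendar days: 23
Full weeks: 23 // 7 = 3 -> 15 weekdays
Remaining 2 days starting on Wednesday:
  Wed(w), Thu(w) -> 2 weekdays
Total business days: 15 + 2 = 17

17


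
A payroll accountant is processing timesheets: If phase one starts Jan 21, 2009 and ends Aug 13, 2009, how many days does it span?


Start date: 2009-01-21
End date: 2009-08-13
Jan 2009: +11 days
Feb 2009: +28 days
Mar 2009: +31 days
... (5 more months)
Total: 204 days

204


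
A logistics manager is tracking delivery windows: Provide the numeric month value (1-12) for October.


Calendar month order:
9. September
10. October <--
11. November
October is month number 10

10


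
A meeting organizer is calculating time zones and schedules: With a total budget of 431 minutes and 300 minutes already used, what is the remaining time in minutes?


Total budget: 431 minutes
Time used: 300 minutes
Remaining: 431 - 300 = 131 minutes
Percent used: 69.6%
Percent remaining: 30.4%

131


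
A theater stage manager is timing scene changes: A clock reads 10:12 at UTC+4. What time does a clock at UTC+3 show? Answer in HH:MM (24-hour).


Local time: 10:12 at UTC+4 (offset 4h)
Target zone: UTC+3 (offset 3h)
Difference: 3 - (4) = -1 hours
Calculation: 10 + (-1) = 9
Result: 09:12

09:12


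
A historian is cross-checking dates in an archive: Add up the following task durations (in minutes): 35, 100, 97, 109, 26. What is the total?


Durations: 35, 100, 97, 109, 26
Running sum: 35
+ 100 = 135
+ 97 = 232
+ 109 = 341
+ 26 = 367
Total duration: 367 minutes
That is 6 hours and 7 minutes

367


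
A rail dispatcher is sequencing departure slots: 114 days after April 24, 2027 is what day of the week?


Start: 2027-04-24 (Saturday)
Step 1 - find target date: add 114 days
  2027-04-24 + 114 days = 2027-08-16
Step 2 - day of week:
  114 mod 7 = 2
  Saturday + 2 days -> Monday
Result: Monday (2027-08-16)

Monday


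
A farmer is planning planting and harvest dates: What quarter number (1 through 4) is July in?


Month: July (month 7)
Q1: January-March (months 1-3)
Q2: April-June (months 4-6)
Q3: July-September (months 7-9)
Q4: October-December (months 10-12)
Month 7 falls in Q3

3


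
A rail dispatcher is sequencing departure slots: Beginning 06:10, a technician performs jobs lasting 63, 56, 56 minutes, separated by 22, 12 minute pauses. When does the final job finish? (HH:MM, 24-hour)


Start: 06:10 = 370 min from midnight
  after task 1 (63 min): 07:13
  after break (22 min): 07:35
  after task 2 (56 min): 08:31
  after break (12 min): 08:43
  after task 3 (56 min): 09:39
Total elapsed: 209 minutes
End time: 09:39

09:39


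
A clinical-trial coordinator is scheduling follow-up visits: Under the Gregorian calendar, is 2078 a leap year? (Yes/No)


Year: 2078
Divisible by 4? 2078 / 4 = 519.5 -> No
Not divisible by 4, so NOT a leap year

No


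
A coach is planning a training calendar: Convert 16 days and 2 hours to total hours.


Days: 16
Extra hours: 2
Hours per day: 24
Days to hours: 16 x 24 = 384
Total: 384 + 2 = 386

386


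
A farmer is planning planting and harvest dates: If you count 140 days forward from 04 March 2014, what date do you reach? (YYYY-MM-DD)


Start: 2014-03-04
Adding 140 days
Days remaining in March: 27
After March: 113 days still to add
April 2014: 30 days, 83 remaining
May 2014: 31 days, 52 remaining
June 2014: 30 days, 22 remaining
July 2014 has 31 days, need 22
Result: 2014-07-22

2014-07-22


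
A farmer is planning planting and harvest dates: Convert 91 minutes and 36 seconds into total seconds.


Minutes: 91
Seconds: 36
Convert minutes to seconds: 91 x 60 = 5460
Add remaining seconds: 5460 + 36 = 5496

5496


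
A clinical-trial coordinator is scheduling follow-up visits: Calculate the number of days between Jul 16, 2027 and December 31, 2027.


Start: July 16, 2027
End: December 31, 2027
Days left in July: 15
August: 31
September: 30
October: 31
November: 30
... plus remaining months
Sum of remaining months: 153
Total: 15 + 153 = 168

168


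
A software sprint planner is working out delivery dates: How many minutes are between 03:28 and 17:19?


Start time: 03:28 = 208 minutes from midnight
End time: 17:19 = 1039 minutes from midnight
Difference: 1039 - 208 = 831 minutes
That is 13 hours and 51 minutes

831


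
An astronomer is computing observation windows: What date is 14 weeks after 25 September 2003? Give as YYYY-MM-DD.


Start: 2003-09-25
Weeks to add: 14
Convert to days: 14 x 7 = 98 days
Add 98 days to 2003-09-25
Result: 2004-01-01

2004-01-01


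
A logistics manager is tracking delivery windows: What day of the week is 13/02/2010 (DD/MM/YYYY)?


Date: 2010-02-13
January 1, 2010 is a Friday
Day of year: 44
Offset from Jan 1: 43 days
43 mod 7 = 1
Result: Saturday

Saturday


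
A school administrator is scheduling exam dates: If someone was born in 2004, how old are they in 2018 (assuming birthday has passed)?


Birth year: 2004
Current year: 2018
Age = current year - birth year
Age = 2018 - 2004 = 14

14


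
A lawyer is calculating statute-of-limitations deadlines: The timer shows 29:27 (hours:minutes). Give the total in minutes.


Hours: 29
Minutes: 27
Convert hours to minutes: 29 x 60 = 1740
Add remaining minutes: 1740 + 27 = 1767

1767


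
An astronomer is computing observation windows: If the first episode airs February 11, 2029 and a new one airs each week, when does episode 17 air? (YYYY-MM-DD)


First occurrence: 2029-02-11 (occurrence 1)
Each occurrence is 7 days after the previous.
Occurrence 17 is 16 weeks after the first.
16 weeks = 112 days
2029-02-11 + 112 days = 2029-06-03

2029-06-03


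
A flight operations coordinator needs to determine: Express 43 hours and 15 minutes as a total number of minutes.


Hours: 43
Extra minutes: 15
Minutes per hour: 60
Hours to minutes: 43 x 60 = 2580
Total: 2580 + 15 = 2595

2595


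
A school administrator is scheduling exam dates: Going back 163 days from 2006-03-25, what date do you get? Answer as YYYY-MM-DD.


Start: 2006-03-25
Subtracting 163 days
Days already passed in March: 25
After going back through March: 138 more days to subtract
February 2006: 28 days, 110 remaining
January 2006: 31 days, 79 remaining
December 2005: 31 days, 48 remaining
November 2005: 30 days, 18 remaining
Result: 2005-10-13

2005-10-13


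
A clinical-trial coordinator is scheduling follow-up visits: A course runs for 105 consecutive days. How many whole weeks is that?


Total days: 105
Days per week: 7
Division: 105 / 7 = 15 remainder 0
Complete weeks: 15
Remaining days: 0

15


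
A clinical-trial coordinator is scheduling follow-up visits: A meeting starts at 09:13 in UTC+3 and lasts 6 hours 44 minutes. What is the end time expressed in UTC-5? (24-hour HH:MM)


Start: 09:13 in UTC+3
Step 1 - add duration:
  minutes: 13 + 44 = 57
  hours: 9 + 6 + 0 = 15
  end in UTC+3: 15:57
Step 2 - convert UTC+3 -> UTC-5:
  offset difference: -5 - (3) = -8 hours
  15 + (-8) = 7 -> mod 24 = 7
Result: 07:57 in UTC-5

07:57


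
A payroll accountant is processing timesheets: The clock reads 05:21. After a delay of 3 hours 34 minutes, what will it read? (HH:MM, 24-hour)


Start time: 05:21
Adding: 3 hours 34 minutes
Minutes: 21 + 34 = 55
Hours: 5 + 3 + 0 = 8
Result: 08:55

08:55


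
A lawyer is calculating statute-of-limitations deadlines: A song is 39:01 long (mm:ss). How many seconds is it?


Minutes: 39
Extra seconds: 1
Seconds per minute: 60
Minutes to seconds: 39 x 60 = 2340
Total: 2340 + 1 = 2341

2341


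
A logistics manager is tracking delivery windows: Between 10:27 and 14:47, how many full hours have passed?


Start: 10:27
End: 14:47
Hour difference: 14 - 10 = 4 hours
Minute difference: 47 - 27 = 20 minutes
Total minutes: 260
Complete hours: 260 / 60 = 4 (remainder 20)

4


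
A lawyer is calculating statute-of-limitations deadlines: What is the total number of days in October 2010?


Month: October
Year: 2010
October is a 31-day month
Total: 31 days

31


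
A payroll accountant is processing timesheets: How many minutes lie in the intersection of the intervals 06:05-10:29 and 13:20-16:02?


Interval A: [365, 629] minutes from midnight
Interval B: [800, 962] minutes from midnight
Overlap start = max(365, 800) = 800
Overlap end = min(629, 962) = 629
End <= start, so the intervals do not overlap: 0 minutes

0


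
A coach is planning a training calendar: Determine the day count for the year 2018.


Year: 2018
Check leap year rules:
Divisible by 4? No
2018 is not a leap year
Days: 365

365


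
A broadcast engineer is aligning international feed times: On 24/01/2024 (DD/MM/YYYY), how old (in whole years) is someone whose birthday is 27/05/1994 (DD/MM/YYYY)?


Birth: 1994-05-27
Reference: 2024-01-24
Year difference: 2024 - 1994 = 30
Has birthday (05-27) occurred by 01-24? No
Birthday not yet reached this year -> subtract 1
Age in full years: 29

29


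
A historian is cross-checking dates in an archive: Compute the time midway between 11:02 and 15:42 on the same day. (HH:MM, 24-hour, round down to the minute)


Start time: 11:02 = 662 minutes from midnight
End time: 15:42 = 942 minutes from midnight
Sum: 662 + 942 = 1604
Midpoint: 1604 / 2 = 802 minutes
Convert: 802 / 60 = 13 hours, 22 minutes
Result: 13:22

13:22


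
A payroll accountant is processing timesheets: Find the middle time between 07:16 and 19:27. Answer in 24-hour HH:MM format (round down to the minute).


Start time: 07:16 = 436 minutes from midnight
End time: 19:27 = 1167 minutes from midnight
Sum: 436 + 1167 = 1603
Midpoint: 1603 / 2 = 801 minutes
Convert: 801 / 60 = 13 hours, 21 minutes
Result: 13:21

13:21


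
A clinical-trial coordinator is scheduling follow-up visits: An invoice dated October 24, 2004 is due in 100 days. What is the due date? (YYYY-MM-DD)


Start: 2004-10-24
Adding 100 days
Days remaining in October: 7
After October: 93 days still to add
November 2004: 30 days, 63 remaining
December 2004: 31 days, 32 remaining
January 2005: 31 days, 1 remaining
February 2005 has 28 days, need 1
Result: 2005-02-01

2005-02-01


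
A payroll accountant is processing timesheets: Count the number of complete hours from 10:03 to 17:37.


Start: 10:03
End: 17:37
Hour difference: 17 - 10 = 7 hours
Minute difference: 37 - 3 = 34 minutes
Total minutes: 454
Complete hours: 454 / 60 = 7 (remainder 34)

7


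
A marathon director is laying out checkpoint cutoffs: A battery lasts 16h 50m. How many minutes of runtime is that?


Hours: 16
Extra minutes: 50
Minutes per hour: 60
Hours to minutes: 16 x 60 = 960
Total: 960 + 50 = 1010

1010


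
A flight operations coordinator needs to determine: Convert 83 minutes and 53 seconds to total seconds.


Minutes: 83
Extra seconds: 53
Seconds per minute: 60
Minutes to seconds: 83 x 60 = 4980
Total: 4980 + 53 = 5033

5033


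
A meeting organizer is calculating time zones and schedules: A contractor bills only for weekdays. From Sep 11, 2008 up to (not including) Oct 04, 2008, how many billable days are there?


Start: 2008-09-11 (Thursday)
End (exclusive): 2008-10-04 (Saturday)
Total calendar days: 23
Full weeks: 23 // 7 = 3 -> 15 weekdays
Remaining 2 days starting on Thursday:
  Thu(w), Fri(w) -> 2 weekdays
Total business days: 15 + 2 = 17

17


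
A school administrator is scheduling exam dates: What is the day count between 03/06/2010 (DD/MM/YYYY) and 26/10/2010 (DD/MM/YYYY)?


Start date: 2010-06-03
End date: 2010-10-26
Jun 2010: +28 days
Jul 2010: +31 days
Aug 2010: +31 days
Sep 2010: +30 days
Oct 2010: +25 days
Total: 145 days

145


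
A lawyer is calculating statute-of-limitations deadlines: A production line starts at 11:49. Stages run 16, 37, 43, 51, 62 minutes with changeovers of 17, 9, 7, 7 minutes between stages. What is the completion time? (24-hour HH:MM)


Start: 11:49 = 709 min from midnight
  after task 1 (16 min): 12:05
  after break (17 min): 12:22
  after task 2 (37 min): 12:59
  after break (9 min): 13:08
  after task 3 (43 min): 13:51
  after break (7 min): 13:58
  after task 4 (51 min): 14:49
  after break (7 min): 14:56
  after task 5 (62 min): 15:58
Total elapsed: 249 minutes
End time: 15:58

15:58


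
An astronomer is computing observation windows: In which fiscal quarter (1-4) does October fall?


Month: October (month 10)
Q1: January-March (months 1-3)
Q2: April-June (months 4-6)
Q3: July-September (months 7-9)
Q4: October-December (months 10-12)
Month 10 falls in Q4

4


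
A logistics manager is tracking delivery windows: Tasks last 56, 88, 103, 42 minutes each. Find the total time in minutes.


Durations: 56, 88, 103, 42
Running sum: 56
+ 88 = 144
+ 103 = 247
+ 42 = 289
Total duration: 289 minutes
That is 4 hours and 49 minutes

289


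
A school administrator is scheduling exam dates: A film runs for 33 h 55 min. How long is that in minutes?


Hours: 33
Minutes: 55
Convert hours to minutes: 33 x 60 = 1980
Add remaining minutes: 1980 + 55 = 2035

2035


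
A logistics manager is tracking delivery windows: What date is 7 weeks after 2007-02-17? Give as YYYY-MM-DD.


Start: 2007-02-17
Weeks to add: 7
Convert to days: 7 x 7 = 49 days
Add 49 days to 2007-02-17
Result: 2007-04-07

2007-04-07


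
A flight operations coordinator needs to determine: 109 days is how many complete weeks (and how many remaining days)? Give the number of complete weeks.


Total days: 109
Days per week: 7
Division: 109 / 7 = 15 remainder 4
Complete weeks: 15
Remaining days: 4

15


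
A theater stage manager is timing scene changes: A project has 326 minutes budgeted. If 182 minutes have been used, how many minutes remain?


Total budget: 326 minutes
Time used: 182 minutes
Remaining: 326 - 182 = 144 minutes
Percent used: 55.8%
Percent remaining: 44.2%

144


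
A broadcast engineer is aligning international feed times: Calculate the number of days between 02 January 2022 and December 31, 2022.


Start: January 02, 2022
End: December 31, 2022
Days left in January: 29
February: 28
March: 31
April: 30
May: 31
... plus remaining months
Sum of remaining months: 334
Total: 29 + 334 = 363

363


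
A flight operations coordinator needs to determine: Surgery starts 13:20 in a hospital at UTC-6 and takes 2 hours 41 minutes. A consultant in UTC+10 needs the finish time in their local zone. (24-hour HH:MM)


Start: 13:20 in UTC-6
Step 1 - add duration:
  minutes: 20 + 41 = 61 (carry 1h)
  hours: 13 + 2 + 1 = 16
  end in UTC-6: 16:01
Step 2 - convert UTC-6 -> UTC+10:
  offset difference: 10 - (-6) = 16 hours
  16 + (16) = 32 -> mod 24 = 8
Result: 08:01 in UTC+10

08:01


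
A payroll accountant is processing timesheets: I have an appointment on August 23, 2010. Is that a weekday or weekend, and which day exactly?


Date: 2010-08-23
January 1, 2010 is a Friday
Day of year: 235
Offset from Jan 1: 234 days
234 mod 7 = 3
Result: Monday

Monday


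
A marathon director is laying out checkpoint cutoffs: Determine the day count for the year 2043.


Year: 2043
Check leap year rules:
Divisible by 4? No
2043 is not a leap year
Days: 365

365


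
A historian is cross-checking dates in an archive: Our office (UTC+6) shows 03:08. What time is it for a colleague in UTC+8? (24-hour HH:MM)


Local time: 03:08 at UTC+6 (offset 6h)
Target zone: UTC+8 (offset 8h)
Difference: 8 - (6) = 2 hours
Calculation: 3 + (2) = 5
Result: 05:08

05:08


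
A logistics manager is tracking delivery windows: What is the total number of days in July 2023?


Month: July
Year: 2023
July is a 31-day month
Total: 31 days

31


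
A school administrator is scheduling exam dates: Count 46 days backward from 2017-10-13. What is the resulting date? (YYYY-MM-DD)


Start: 2017-10-13
Subtracting 46 days
Days already passed in October: 13
After going back through October: 33 more days to subtract
September 2017: 30 days, 3 remaining
August 2017 has 31 days, need 3
Result: 2017-08-28

2017-08-28


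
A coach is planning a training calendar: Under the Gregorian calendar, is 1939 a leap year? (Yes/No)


Year: 1939
Divisible by 4? 1939 / 4 = 484.75 -> No
Not divisible by 4, so NOT a leap year

No


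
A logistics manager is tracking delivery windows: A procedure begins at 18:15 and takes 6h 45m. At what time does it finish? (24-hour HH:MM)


Start time: 18:15
Adding: 6 hours 45 minutes
Minutes: 15 + 45 = 60
Minute overflow: 60 >= 60, so carry 1 hour, minutes = 0
Hours: 18 + 6 + 1 = 25
Hour wraparound: 25 mod 24 = 1
Result: 01:00

01:00


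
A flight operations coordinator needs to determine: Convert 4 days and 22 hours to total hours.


Days: 4
Extra hours: 22
Hours per day: 24
Days to hours: 4 x 24 = 96
Total: 96 + 22 = 118

118


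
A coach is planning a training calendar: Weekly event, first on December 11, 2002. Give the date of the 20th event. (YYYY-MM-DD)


First occurrence: 2002-12-11 (occurrence 1)
Each occurrence is 7 days after the previous.
Occurrence 20 is 19 weeks after the first.
19 weeks = 133 days
2002-12-11 + 133 days = 2003-04-23

2003-04-23


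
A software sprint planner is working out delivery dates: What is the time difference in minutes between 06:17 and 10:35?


Start time: 06:17 = 377 minutes from midnight
End time: 10:35 = 635 minutes from midnight
Difference: 635 - 377 = 258 minutes
That is 4 hours and 18 minutes

258


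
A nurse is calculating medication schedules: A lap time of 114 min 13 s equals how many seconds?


Minutes: 114
Seconds: 13
Convert minutes to seconds: 114 x 60 = 6840
Add remaining seconds: 6840 + 13 = 6853

6853


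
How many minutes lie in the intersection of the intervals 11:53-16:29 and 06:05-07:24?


Interval A: [713, 989] minutes from midnight
Interval B: [365, 444] minutes from midnight
Overlap start = max(713, 365) = 713
Overlap end = min(989, 444) = 444
End <= start, so the intervals do not overlap: 0 minutes

0


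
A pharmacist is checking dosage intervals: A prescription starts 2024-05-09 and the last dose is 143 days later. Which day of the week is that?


Start: 2024-05-09 (Thursday)
Step 1 - find target date: add 143 days
  2024-05-09 + 143 days = 2024-09-29
Step 2 - day of week:
  143 mod 7 = 3
  Thursday + 3 days -> Sunday
Result: Sunday (2024-09-29)

Sunday


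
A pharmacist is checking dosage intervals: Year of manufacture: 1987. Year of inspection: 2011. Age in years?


Birth year: 1987
Current year: 2011
Age = current year - birth year
Age = 2011 - 1987 = 24

24


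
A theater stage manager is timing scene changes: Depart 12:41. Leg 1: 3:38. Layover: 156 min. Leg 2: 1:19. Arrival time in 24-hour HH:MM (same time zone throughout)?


Depart: 12:41
Leg 1: +218 min -> 16:19
Layover: +156 min -> 18:55
Leg 2: +79 min -> 20:14
Total travel: 453 minutes = 7h 33m
Arrival: 20:14

20:14


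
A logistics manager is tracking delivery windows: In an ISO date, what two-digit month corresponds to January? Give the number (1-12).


Calendar month order:
1. January <--
2. February
January is month number 1

1


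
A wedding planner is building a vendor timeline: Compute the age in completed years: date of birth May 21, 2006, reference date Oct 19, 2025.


Birth: 2006-05-21
Reference: 2025-10-19
Year difference: 2025 - 2006 = 19
Has birthday (05-21) occurred by 10-19? Yes
Age in full years: 19

19


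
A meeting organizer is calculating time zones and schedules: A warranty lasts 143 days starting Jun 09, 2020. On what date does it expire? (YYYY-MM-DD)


Start: 2020-06-09
Adding 143 days
Days remaining in June: 21
After June: 122 days still to add
July 2020: 31 days, 91 remaining
August 2020: 31 days, 60 remaining
September 2020: 30 days, 30 remaining
October 2020 has 31 days, need 30
Result: 2020-10-30

2020-10-30


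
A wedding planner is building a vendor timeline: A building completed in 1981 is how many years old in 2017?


Birth year: 1981
Current year: 2017
Age = current year - birth year
Age = 2017 - 1981 = 36

36


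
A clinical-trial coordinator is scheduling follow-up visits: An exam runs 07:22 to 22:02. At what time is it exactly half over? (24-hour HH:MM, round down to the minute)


Start time: 07:22 = 442 minutes from midnight
End time: 22:02 = 1322 minutes from midnight
Sum: 442 + 1322 = 1764
Midpoint: 1764 / 2 = 882 minutes
Convert: 882 / 60 = 14 hours, 42 minutes
Result: 14:42

14:42


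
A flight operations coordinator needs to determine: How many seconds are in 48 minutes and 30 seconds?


Minutes: 48
Seconds: 30
Convert minutes to seconds: 48 x 60 = 2880
Add remaining seconds: 2880 + 30 = 2910

2910


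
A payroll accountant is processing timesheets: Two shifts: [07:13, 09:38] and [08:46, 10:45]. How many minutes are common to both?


Interval A: [433, 578] minutes from midnight
Interval B: [526, 645] minutes from midnight
Overlap start = max(433, 526) = 526
Overlap end = min(578, 645) = 578
Overlap = 578 - 526 = 52 minutes

52


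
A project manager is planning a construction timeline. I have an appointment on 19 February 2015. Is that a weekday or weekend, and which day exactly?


Date: 2015-02-19
January 1, 2015 is a Thursday
Day of year: 50
Offset from Jan 1: 49 days
49 mod 7 = 0
Result: Thursday

Thursday


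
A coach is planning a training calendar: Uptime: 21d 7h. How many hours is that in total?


Days: 21
Extra hours: 7
Hours per day: 24
Days to hours: 21 x 24 = 504
Total: 504 + 7 = 511

511


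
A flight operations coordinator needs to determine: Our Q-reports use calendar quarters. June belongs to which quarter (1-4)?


Month: June (month 6)
Q1: January-March (months 1-3)
Q2: April-June (months 4-6)
Q3: July-September (months 7-9)
Q4: October-December (months 10-12)
Month 6 falls in Q2

2


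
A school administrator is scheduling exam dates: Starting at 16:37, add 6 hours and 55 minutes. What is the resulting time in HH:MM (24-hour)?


Start time: 16:37
Adding: 6 hours 55 minutes
Minutes: 37 + 55 = 92
Minute overflow: 92 >= 60, so carry 1 hour, minutes = 32
Hours: 16 + 6 + 1 = 23
Result: 23:32

23:32


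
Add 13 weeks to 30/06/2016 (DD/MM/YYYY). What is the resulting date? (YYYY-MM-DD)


Start: 2016-06-30
Weeks to add: 13
Convert to days: 13 x 7 = 91 days
Add 91 days to 2016-06-30
Result: 2016-09-29

2016-09-29


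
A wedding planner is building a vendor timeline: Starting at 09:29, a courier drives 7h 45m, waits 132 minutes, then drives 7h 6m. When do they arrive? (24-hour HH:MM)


Depart: 09:29
Leg 1: +465 min -> 17:14
Layover: +132 min -> 19:26
Leg 2: +426 min -> 02:32
Total travel: 1023 minutes = 17h 3m
Arrival: 02:32

02:32


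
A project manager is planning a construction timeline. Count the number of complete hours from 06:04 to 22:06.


Start: 06:04
End: 22:06
Hour difference: 22 - 6 = 16 hours
Minute difference: 6 - 4 = 2 minutes
Total minutes: 962
Complete hours: 962 / 60 = 16 (remainder 2)

16


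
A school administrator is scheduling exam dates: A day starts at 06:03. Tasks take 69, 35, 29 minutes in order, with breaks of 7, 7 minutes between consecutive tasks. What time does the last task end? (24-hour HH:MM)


Start: 06:03 = 363 min from midnight
  after task 1 (69 min): 07:12
  after break (7 min): 07:19
  after task 2 (35 min): 07:54
  after break (7 min): 08:01
  after task 3 (29 min): 08:30
Total elapsed: 147 minutes
End time: 08:30

08:30


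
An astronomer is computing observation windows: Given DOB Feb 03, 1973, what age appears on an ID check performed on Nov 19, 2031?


Birth: 1973-02-03
Reference: 2031-11-19
Year difference: 2031 - 1973 = 58
Has birthday (02-03) occurred by 11-19? Yes
Age in full years: 58

58


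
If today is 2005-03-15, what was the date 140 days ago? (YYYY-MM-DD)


Start: 2005-03-15
Subtracting 140 days
Days already passed in March: 15
After going back through March: 125 more days to subtract
February 2005: 28 days, 97 remaining
January 2005: 31 days, 66 remaining
December 2004: 31 days, 35 remaining
November 2004: 30 days, 5 remaining
Result: 2004-10-26

2004-10-26


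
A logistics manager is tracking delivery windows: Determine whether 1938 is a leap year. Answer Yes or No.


Year: 1938
Divisible by 4? 1938 / 4 = 484.5 -> No
Not divisible by 4, so NOT a leap year

No


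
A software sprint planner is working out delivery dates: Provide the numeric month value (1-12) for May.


Calendar month order:
4. April
5. May <--
6. June
May is month number 5

5


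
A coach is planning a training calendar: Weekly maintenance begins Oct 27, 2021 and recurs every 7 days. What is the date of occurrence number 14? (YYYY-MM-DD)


First occurrence: 2021-10-27 (occurrence 1)
Each occurrence is 7 days after the previous.
Occurrence 14 is 13 weeks after the first.
13 weeks = 91 days
2021-10-27 + 91 days = 2022-01-26

2022-01-26


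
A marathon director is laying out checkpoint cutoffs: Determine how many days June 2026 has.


Month: June
Year: 2026
June is a 30-day month
Total: 30 days

30


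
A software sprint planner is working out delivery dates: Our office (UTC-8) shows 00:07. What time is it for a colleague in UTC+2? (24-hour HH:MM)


Local time: 00:07 at UTC-8 (offset -8h)
Target zone: UTC+2 (offset 2h)
Difference: 2 - (-8) = 10 hours
Calculation: 0 + (10) = 10
Result: 10:07

10:07


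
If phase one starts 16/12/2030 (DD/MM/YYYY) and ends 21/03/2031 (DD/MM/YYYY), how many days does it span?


Start date: 2030-12-16
End date: 2031-03-21
Dec 2030: +16 days
Jan 2031: +31 days
Feb 2031: +28 days
Mar 2031: +20 days
Total: 95 days

95


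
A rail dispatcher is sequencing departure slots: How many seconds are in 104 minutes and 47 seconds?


Minutes: 104
Extra seconds: 47
Seconds per minute: 60
Minutes to seconds: 104 x 60 = 6240
Total: 6240 + 47 = 6287

6287


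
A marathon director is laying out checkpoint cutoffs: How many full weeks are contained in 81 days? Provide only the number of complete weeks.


Total days: 81
Days per week: 7
Division: 81 / 7 = 11 remainder 4
Complete weeks: 11
Remaining days: 4

11


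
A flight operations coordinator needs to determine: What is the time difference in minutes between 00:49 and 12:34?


Start time: 00:49 = 49 minutes from midnight
End time: 12:34 = 754 minutes from midnight
Difference: 754 - 49 = 705 minutes
That is 11 hours and 45 minutes

705


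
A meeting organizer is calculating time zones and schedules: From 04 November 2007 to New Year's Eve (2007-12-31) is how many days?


Start: November 04, 2007
End: December 31, 2007
Days left in November: 26
December: 31
Sum of remaining months: 31
Total: 26 + 31 = 57

57


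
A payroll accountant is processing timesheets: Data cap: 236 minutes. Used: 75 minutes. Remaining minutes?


Total budget: 236 minutes
Time used: 75 minutes
Remaining: 236 - 75 = 161 minutes
Percent used: 31.8%
Percent remaining: 68.2%

161


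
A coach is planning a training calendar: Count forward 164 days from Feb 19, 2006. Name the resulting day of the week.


Start: 2006-02-19 (Sunday)
Step 1 - find target date: add 164 days
  2006-02-19 + 164 days = 2006-08-02
Step 2 - day of week:
  164 mod 7 = 3
  Sunday + 3 days -> Wednesday
Result: Wednesday (2006-08-02)

Wednesday


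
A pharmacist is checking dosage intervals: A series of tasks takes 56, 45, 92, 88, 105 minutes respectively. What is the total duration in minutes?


Durations: 56, 45, 92, 88, 105
Running sum: 56
+ 45 = 101
+ 92 = 193
+ 88 = 281
+ 105 = 386
Total duration: 386 minutes
That is 6 hours and 26 minutes

386


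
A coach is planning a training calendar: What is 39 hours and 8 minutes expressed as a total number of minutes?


Hours: 39
Minutes: 8
Convert hours to minutes: 39 x 60 = 2340
Add remaining minutes: 2340 + 8 = 2348

2348


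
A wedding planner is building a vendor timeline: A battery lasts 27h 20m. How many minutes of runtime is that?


Hours: 27
Extra minutes: 20
Minutes per hour: 60
Hours to minutes: 27 x 60 = 1620
Total: 1620 + 20 = 1640

1640


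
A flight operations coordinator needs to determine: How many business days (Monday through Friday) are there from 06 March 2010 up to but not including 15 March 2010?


Start: 2010-03-06 (Saturday)
End (exclusive): 2010-03-15 (Monday)
Total calendar days: 9
Full weeks: 9 // 7 = 1 -> 5 weekdays
Remaining 2 days starting on Saturday:
  Sat(-), Sun(-) -> 0 weekdays
Total business days: 5 + 0 = 5

5


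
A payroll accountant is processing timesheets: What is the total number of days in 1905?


Year: 1905
Check leap year rules:
Divisible by 4? No
1905 is not a leap year
Days: 365

365


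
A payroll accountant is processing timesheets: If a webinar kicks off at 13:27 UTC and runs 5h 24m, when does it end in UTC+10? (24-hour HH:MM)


Start: 13:27 in UTC
Step 1 - add duration:
  minutes: 27 + 24 = 51
  hours: 13 + 5 + 0 = 18
  end in UTC: 18:51
Step 2 - convert UTC -> UTC+10:
  offset difference: 10 - (0) = 10 hours
  18 + (10) = 28 -> mod 24 = 4
Result: 04:51 in UTC+10

04:51


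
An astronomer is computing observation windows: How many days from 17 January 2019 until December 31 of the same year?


Start: January 17, 2019
End: December 31, 2019
Days left in January: 14
February: 28
March: 31
April: 30
May: 31
... plus remaining months
Sum of remaining months: 334
Total: 14 + 334 = 348

348
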